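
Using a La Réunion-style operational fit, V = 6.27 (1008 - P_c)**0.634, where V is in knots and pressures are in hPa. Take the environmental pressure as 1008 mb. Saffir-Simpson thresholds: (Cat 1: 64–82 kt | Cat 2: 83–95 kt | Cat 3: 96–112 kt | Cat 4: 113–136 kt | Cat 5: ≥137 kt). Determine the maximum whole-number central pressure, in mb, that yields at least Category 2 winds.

949 mb

Category 2 begins at V = 83 kt.
Required ΔP = (83/6.27)^(1/0.634) = 13.238^1.577 ≈ 58.81 mb.
P_c ≤ 1008 − 58.81 = 949.19, so the highest integer P_c is 949 mb.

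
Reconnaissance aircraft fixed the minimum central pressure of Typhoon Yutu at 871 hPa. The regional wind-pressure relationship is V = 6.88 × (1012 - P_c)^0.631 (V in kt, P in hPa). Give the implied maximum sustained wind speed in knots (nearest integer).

ΔP = 1012 − 871 = 141 hPa.
141^0.631 ≈ 22.707.
V ≈ 6.88 × 22.707 ≈ 156.2 kt.

156 kt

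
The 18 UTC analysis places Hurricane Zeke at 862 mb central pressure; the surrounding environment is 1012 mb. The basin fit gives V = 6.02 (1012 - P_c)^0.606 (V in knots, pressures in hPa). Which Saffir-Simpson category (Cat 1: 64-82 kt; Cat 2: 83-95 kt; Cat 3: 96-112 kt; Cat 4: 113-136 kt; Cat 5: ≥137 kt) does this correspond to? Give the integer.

ΔP = 1012 − 862 = 150 mb.
V ≈ 6.02 × 150^0.606 = 6.02 × 20.83 ≈ 125 kt.
125 kt falls in the Category 4 band.

4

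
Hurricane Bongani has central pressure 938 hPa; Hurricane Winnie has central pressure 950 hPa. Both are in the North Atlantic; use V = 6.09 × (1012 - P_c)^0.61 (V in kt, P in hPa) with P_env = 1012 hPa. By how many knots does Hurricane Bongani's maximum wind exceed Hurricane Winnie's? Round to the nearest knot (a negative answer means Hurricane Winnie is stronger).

Hurricane Bongani: ΔP = 74; V ≈ 6.09 × 74^0.61 ≈ 84.11 kt.
Hurricane Winnie: ΔP = 62; V ≈ 6.09 × 62^0.61 ≈ 75.51 kt.
Difference ≈ 84.11 − 75.51 = 8.60 → 9 kt.

9 kt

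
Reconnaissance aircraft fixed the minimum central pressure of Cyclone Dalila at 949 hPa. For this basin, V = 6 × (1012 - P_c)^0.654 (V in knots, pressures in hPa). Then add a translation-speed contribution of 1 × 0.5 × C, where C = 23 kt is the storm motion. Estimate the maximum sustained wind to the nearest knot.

102 kt

ΔP = 1012 − 949 = 63 hPa.
63^0.654 ≈ 15.023.
V ≈ 6 × 15.023 ≈ 90.1 kt.
Translation term: 1 × 0.5 × 23 = 11.5 kt.
Corrected V ≈ 101.6 kt → 102 kt.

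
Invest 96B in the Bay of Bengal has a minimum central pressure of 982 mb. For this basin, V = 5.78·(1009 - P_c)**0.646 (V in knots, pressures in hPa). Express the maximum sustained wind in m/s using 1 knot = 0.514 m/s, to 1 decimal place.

25.0 m/s

ΔP = 1009 − 982 = 27 mb.
V ≈ 5.78 × 27^0.646 = 5.78 × 8.407 ≈ 48.595 kt.
48.595 × 0.514 ≈ 24.98 m/s → 25.0 m/s.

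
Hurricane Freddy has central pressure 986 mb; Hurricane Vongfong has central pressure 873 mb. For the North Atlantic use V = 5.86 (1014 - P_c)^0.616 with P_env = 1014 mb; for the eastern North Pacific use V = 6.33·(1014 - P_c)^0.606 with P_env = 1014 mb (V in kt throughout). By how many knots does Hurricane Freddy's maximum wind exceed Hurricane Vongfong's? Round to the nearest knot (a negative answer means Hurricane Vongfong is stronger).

-81 kt

Hurricane Freddy: ΔP = 28; V ≈ 5.86 × 28^0.616 ≈ 45.64 kt.
Hurricane Vongfong: ΔP = 141; V ≈ 6.33 × 141^0.606 ≈ 127.01 kt.
Difference ≈ 45.64 − 127.01 = -81.37 → -81 kt.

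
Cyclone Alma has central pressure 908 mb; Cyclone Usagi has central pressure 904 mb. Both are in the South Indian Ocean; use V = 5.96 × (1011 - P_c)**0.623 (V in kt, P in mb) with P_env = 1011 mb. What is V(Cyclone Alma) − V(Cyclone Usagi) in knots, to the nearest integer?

-3 kt

Cyclone Alma: ΔP = 103; V ≈ 5.96 × 103^0.623 ≈ 106.97 kt.
Cyclone Usagi: ΔP = 107; V ≈ 5.96 × 107^0.623 ≈ 109.53 kt.
Difference ≈ 106.97 − 109.53 = -2.56 → -3 kt.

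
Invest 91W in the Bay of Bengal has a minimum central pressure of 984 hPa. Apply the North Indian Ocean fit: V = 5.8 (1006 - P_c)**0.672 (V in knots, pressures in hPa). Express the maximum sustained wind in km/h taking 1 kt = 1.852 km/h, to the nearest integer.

86 km/h

ΔP = 1006 − 984 = 22 hPa.
V ≈ 5.8 × 22^0.672 = 5.8 × 7.982 ≈ 46.295 kt.
46.295 × 1.852 ≈ 85.74 km/h → 86 km/h.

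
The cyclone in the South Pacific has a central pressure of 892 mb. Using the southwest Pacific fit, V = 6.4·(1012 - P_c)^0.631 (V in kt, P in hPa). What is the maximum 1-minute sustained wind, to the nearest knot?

131 kt

ΔP = 1012 − 892 = 120 mb.
120^0.631 ≈ 20.510.
V ≈ 6.4 × 20.510 ≈ 131.3 kt.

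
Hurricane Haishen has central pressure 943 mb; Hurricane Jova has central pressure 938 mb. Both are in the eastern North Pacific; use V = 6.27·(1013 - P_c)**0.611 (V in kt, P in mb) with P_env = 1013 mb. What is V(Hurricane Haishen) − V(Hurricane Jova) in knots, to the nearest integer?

-4 kt

Hurricane Haishen: ΔP = 70; V ≈ 6.27 × 70^0.611 ≈ 84.07 kt.
Hurricane Jova: ΔP = 75; V ≈ 6.27 × 75^0.611 ≈ 87.69 kt.
Difference ≈ 84.07 − 87.69 = -3.62 → -4 kt.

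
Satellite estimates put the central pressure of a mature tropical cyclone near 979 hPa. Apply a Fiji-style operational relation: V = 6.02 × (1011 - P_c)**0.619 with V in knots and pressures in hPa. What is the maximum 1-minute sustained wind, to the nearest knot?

ΔP = 1011 − 979 = 32 hPa.
32^0.619 ≈ 8.545.
V ≈ 6.02 × 8.545 ≈ 51.4 kt.

51 kt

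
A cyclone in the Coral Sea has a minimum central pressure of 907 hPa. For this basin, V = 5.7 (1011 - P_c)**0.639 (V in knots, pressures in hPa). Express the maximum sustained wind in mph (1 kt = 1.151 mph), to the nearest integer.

128 mph

ΔP = 1011 − 907 = 104 hPa.
V ≈ 5.7 × 104^0.639 = 5.7 × 19.448 ≈ 110.856 kt.
110.856 × 1.151 ≈ 127.60 mph → 128 mph.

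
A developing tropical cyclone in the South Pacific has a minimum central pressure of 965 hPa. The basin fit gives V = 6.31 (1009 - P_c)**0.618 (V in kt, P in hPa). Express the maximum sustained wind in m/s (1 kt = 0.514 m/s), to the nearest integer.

ΔP = 1009 − 965 = 44 hPa.
V ≈ 6.31 × 44^0.618 = 6.31 × 10.367 ≈ 65.416 kt.
65.416 × 0.514 ≈ 33.62 m/s → 34 m/s.

34 m/s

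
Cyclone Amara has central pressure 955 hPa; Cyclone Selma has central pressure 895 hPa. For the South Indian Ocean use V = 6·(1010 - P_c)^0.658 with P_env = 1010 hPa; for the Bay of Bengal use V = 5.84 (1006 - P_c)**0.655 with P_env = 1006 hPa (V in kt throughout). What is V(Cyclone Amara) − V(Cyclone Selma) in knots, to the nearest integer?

-44 kt

Cyclone Amara: ΔP = 55; V ≈ 6 × 55^0.658 ≈ 83.81 kt.
Cyclone Selma: ΔP = 111; V ≈ 5.84 × 111^0.655 ≈ 127.67 kt.
Difference ≈ 83.81 − 127.67 = -43.86 → -44 kt.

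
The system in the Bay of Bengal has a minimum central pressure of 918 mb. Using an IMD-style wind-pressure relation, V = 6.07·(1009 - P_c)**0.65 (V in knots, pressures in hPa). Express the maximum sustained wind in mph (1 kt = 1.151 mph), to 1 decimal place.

ΔP = 1009 − 918 = 91 mb.
V ≈ 6.07 × 91^0.65 = 6.07 × 18.766 ≈ 113.911 kt.
113.911 × 1.151 ≈ 131.11 mph → 131.1 mph.

131.1 mph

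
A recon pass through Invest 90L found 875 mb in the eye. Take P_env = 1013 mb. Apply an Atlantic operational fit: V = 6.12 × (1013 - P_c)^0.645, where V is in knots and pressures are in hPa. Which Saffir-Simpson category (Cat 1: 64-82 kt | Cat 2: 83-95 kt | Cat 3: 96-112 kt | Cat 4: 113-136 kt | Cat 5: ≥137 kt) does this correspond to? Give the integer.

ΔP = 1013 − 875 = 138 mb.
V ≈ 6.12 × 138^0.645 = 6.12 × 24.00 ≈ 147 kt.
147 kt falls in the Category 5 band.

5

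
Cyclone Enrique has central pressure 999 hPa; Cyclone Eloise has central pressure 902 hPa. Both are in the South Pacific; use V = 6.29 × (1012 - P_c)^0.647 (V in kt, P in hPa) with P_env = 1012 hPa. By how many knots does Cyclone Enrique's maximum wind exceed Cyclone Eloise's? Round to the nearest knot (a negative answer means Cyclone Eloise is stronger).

Cyclone Enrique: ΔP = 13; V ≈ 6.29 × 13^0.647 ≈ 33.07 kt.
Cyclone Eloise: ΔP = 110; V ≈ 6.29 × 110^0.647 ≈ 131.65 kt.
Difference ≈ 33.07 − 131.65 = -98.58 → -99 kt.

-99 kt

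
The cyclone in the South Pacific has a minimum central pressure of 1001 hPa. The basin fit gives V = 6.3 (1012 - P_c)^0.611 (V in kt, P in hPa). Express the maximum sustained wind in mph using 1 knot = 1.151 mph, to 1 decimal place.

31.4 mph

ΔP = 1012 − 1001 = 11 hPa.
V ≈ 6.3 × 11^0.611 = 6.3 × 4.328 ≈ 27.267 kt.
27.267 × 1.151 ≈ 31.38 mph → 31.4 mph.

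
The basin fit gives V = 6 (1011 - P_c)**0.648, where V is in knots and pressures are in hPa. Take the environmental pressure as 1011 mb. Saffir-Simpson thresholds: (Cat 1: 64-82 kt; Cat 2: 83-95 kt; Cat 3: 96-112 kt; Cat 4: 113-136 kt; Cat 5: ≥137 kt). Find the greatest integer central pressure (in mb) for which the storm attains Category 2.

Category 2 begins at V = 83 kt.
Required ΔP = (83/6)^(1/0.648) = 13.833^1.543 ≈ 57.64 mb.
P_c ≤ 1011 − 57.64 = 953.36, so the highest integer P_c is 953 mb.

953 mb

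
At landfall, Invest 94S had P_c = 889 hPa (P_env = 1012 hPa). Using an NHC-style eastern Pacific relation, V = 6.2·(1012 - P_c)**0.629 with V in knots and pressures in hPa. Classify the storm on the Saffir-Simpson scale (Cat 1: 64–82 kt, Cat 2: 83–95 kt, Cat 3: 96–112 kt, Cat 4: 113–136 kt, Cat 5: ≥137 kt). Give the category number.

4

ΔP = 1012 − 889 = 123 hPa.
V ≈ 6.2 × 123^0.629 = 6.2 × 20.63 ≈ 128 kt.
128 kt falls in the Category 4 band.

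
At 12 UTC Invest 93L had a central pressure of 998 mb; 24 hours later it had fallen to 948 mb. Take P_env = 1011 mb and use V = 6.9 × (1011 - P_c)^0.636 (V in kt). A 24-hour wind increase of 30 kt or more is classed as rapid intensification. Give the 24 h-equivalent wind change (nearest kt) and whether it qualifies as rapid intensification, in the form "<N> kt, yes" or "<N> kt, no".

V₁: ΔP = 13, V ≈ 6.9 × 13^0.636 ≈ 35.26 kt.
V₂: ΔP = 63, V ≈ 6.9 × 63^0.636 ≈ 96.21 kt.
ΔV over 24 h = 60.95 kt → 24 h equivalent = 60.95 × 24/24 ≈ 60.95 kt.
61 kt ≥ 30 kt ⇒ rapid intensification.

61 kt, yes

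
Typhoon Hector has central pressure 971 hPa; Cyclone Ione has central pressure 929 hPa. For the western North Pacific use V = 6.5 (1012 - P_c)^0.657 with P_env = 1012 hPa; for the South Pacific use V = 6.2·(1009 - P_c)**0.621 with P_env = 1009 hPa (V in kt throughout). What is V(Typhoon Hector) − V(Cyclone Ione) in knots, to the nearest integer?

Typhoon Hector: ΔP = 41; V ≈ 6.5 × 41^0.657 ≈ 74.56 kt.
Cyclone Ione: ΔP = 80; V ≈ 6.2 × 80^0.621 ≈ 94.23 kt.
Difference ≈ 74.56 − 94.23 = -19.67 → -20 kt.

-20 kt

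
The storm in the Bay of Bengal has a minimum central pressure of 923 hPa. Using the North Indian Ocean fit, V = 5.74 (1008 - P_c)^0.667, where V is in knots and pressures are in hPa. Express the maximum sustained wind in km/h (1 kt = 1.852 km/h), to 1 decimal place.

205.8 km/h

ΔP = 1008 − 923 = 85 hPa.
V ≈ 5.74 × 85^0.667 = 5.74 × 19.361 ≈ 111.131 kt.
111.131 × 1.852 ≈ 205.81 km/h → 205.8 km/h.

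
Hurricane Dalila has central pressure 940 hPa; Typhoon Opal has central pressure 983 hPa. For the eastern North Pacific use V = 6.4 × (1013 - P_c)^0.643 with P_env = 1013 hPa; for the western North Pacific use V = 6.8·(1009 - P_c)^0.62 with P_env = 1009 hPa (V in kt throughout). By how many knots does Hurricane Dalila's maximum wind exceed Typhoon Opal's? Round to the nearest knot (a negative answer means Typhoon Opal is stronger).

50 kt

Hurricane Dalila: ΔP = 73; V ≈ 6.4 × 73^0.643 ≈ 100.99 kt.
Typhoon Opal: ΔP = 26; V ≈ 6.8 × 26^0.62 ≈ 51.26 kt.
Difference ≈ 100.99 − 51.26 = 49.73 → 50 kt.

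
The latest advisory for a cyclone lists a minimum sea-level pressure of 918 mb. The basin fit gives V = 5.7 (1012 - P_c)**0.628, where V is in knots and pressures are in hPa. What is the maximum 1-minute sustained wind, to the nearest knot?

ΔP = 1012 − 918 = 94 mb.
94^0.628 ≈ 17.343.
V ≈ 5.7 × 17.343 ≈ 98.9 kt.

99 kt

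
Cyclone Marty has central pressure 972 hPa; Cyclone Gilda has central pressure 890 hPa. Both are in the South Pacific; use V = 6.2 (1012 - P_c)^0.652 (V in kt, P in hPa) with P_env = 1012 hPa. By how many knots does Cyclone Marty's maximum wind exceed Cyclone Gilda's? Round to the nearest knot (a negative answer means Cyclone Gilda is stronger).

Cyclone Marty: ΔP = 40; V ≈ 6.2 × 40^0.652 ≈ 68.70 kt.
Cyclone Gilda: ΔP = 122; V ≈ 6.2 × 122^0.652 ≈ 142.13 kt.
Difference ≈ 68.70 − 142.13 = -73.43 → -73 kt.

-73 kt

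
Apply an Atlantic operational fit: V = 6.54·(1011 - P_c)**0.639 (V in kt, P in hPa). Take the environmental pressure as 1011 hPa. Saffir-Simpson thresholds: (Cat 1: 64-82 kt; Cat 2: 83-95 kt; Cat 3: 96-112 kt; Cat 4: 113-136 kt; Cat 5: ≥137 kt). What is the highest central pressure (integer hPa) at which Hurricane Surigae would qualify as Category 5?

894 hPa

Category 5 begins at V = 137 kt.
Required ΔP = (137/6.54)^(1/0.639) = 20.948^1.565 ≈ 116.82 hPa.
P_c ≤ 1011 − 116.82 = 894.18, so the highest integer P_c is 894 hPa.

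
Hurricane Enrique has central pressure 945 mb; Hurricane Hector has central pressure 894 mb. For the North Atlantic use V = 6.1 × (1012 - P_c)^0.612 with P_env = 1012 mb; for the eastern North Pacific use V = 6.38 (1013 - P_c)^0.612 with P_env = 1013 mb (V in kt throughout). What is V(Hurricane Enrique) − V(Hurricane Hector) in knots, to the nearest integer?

Hurricane Enrique: ΔP = 67; V ≈ 6.1 × 67^0.612 ≈ 79.96 kt.
Hurricane Hector: ΔP = 119; V ≈ 6.38 × 119^0.612 ≈ 118.87 kt.
Difference ≈ 79.96 − 118.87 = -38.91 → -39 kt.

-39 kt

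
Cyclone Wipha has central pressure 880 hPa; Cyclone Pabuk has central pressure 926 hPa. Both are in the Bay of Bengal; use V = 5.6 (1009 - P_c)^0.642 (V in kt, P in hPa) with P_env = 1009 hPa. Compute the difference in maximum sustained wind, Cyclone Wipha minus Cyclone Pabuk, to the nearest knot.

31 kt

Cyclone Wipha: ΔP = 129; V ≈ 5.6 × 129^0.642 ≈ 126.82 kt.
Cyclone Pabuk: ΔP = 83; V ≈ 5.6 × 83^0.642 ≈ 95.55 kt.
Difference ≈ 126.82 − 95.55 = 31.27 → 31 kt.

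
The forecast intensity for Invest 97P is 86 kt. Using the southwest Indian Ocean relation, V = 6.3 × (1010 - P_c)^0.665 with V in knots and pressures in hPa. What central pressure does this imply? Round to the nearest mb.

959 mb

ΔP = (V / 6.3)^(1/0.665) = (86/6.3)^1.504.
86/6.3 = 13.651; 13.651^1.504 ≈ 50.93 mb.
P_c = 1010 − 50.93 = 959.07 ≈ 959 mb.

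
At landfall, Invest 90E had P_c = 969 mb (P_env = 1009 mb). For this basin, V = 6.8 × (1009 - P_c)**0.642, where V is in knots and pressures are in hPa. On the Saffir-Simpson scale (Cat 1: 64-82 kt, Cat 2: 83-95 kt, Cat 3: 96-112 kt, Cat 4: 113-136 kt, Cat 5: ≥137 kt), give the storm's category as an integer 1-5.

1

ΔP = 1009 − 969 = 40 mb.
V ≈ 6.8 × 40^0.642 = 6.8 × 10.68 ≈ 73 kt.
73 kt falls in the Category 1 band.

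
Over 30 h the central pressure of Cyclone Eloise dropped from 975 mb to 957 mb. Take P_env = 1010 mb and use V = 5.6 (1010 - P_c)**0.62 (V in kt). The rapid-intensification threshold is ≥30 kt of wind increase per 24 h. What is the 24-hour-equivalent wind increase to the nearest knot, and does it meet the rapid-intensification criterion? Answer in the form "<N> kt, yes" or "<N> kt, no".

V₁: ΔP = 35, V ≈ 5.6 × 35^0.62 ≈ 50.76 kt.
V₂: ΔP = 53, V ≈ 5.6 × 53^0.62 ≈ 65.65 kt.
ΔV over 30 h = 14.89 kt → 24 h equivalent = 14.89 × 24/30 ≈ 11.91 kt.
12 kt < 30 kt ⇒ not rapid intensification.

12 kt, no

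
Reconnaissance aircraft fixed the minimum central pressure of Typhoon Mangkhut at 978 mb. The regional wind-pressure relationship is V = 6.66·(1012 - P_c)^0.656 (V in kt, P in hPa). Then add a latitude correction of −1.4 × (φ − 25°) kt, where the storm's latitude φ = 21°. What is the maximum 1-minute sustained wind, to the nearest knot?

ΔP = 1012 − 978 = 34 mb.
34^0.656 ≈ 10.108.
V ≈ 6.66 × 10.108 ≈ 67.3 kt.
Latitude correction: −1.4 × (21 − 25) = 5.6 kt.
Corrected V ≈ 72.9 kt → 73 kt.

73 kt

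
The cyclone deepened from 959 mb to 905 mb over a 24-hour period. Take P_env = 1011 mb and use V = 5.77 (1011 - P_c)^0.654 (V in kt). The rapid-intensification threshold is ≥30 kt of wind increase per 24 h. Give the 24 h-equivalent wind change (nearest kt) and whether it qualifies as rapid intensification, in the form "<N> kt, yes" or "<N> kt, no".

V₁: ΔP = 52, V ≈ 5.77 × 52^0.654 ≈ 76.46 kt.
V₂: ΔP = 106, V ≈ 5.77 × 106^0.654 ≈ 121.82 kt.
ΔV over 24 h = 45.36 kt → 24 h equivalent = 45.36 × 24/24 ≈ 45.36 kt.
45 kt ≥ 30 kt ⇒ rapid intensification.

45 kt, yes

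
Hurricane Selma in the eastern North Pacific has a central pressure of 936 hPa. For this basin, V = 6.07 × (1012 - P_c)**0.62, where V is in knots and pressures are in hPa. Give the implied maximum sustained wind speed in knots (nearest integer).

89 kt

ΔP = 1012 − 936 = 76 hPa.
76^0.62 ≈ 14.659.
V ≈ 6.07 × 14.659 ≈ 89.0 kt.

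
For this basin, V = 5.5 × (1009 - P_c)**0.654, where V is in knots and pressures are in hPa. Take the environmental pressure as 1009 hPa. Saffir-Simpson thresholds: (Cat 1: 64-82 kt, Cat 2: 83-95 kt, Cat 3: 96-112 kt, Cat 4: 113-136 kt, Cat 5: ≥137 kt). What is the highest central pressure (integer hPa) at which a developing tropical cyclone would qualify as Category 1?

Category 1 begins at V = 64 kt.
Required ΔP = (64/5.5)^(1/0.654) = 11.636^1.529 ≈ 42.63 hPa.
P_c ≤ 1009 − 42.63 = 966.37, so the highest integer P_c is 966 hPa.

966 hPa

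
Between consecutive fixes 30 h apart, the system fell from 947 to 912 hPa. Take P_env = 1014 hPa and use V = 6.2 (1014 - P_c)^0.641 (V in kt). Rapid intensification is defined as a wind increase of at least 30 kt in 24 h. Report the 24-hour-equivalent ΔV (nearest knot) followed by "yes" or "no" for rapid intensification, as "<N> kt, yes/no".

V₁: ΔP = 67, V ≈ 6.2 × 67^0.641 ≈ 91.81 kt.
V₂: ΔP = 102, V ≈ 6.2 × 102^0.641 ≈ 120.20 kt.
ΔV over 30 h = 28.39 kt → 24 h equivalent = 28.39 × 24/30 ≈ 22.71 kt.
23 kt < 30 kt ⇒ not rapid intensification.

23 kt, no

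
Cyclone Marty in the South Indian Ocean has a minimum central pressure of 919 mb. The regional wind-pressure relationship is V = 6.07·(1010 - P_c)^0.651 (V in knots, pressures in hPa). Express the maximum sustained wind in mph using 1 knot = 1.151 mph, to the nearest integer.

ΔP = 1010 − 919 = 91 mb.
V ≈ 6.07 × 91^0.651 = 6.07 × 18.851 ≈ 114.426 kt.
114.426 × 1.151 ≈ 131.70 mph → 132 mph.

132 mph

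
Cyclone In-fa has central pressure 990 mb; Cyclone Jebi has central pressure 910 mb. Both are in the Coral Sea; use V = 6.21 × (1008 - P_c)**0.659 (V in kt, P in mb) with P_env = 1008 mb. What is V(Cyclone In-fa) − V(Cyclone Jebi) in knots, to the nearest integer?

Cyclone In-fa: ΔP = 18; V ≈ 6.21 × 18^0.659 ≈ 41.72 kt.
Cyclone Jebi: ΔP = 98; V ≈ 6.21 × 98^0.659 ≈ 127.44 kt.
Difference ≈ 41.72 − 127.44 = -85.72 → -86 kt.

-86 kt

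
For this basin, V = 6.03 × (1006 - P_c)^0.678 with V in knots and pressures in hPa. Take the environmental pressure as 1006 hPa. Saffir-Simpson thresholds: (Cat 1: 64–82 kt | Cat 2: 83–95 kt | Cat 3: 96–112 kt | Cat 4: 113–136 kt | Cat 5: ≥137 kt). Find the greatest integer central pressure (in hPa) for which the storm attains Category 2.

958 hPa

Category 2 begins at V = 83 kt.
Required ΔP = (83/6.03)^(1/0.678) = 13.765^1.475 ≈ 47.82 hPa.
P_c ≤ 1006 − 47.82 = 958.18, so the highest integer P_c is 958 hPa.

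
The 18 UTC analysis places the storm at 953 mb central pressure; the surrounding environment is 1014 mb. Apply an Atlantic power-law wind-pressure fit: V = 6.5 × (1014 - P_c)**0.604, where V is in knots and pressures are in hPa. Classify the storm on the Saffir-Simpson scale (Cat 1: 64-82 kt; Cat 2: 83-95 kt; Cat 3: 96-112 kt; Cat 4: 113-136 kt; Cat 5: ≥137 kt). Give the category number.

ΔP = 1014 − 953 = 61 mb.
V ≈ 6.5 × 61^0.604 = 6.5 × 11.98 ≈ 78 kt.
78 kt falls in the Category 1 band.

1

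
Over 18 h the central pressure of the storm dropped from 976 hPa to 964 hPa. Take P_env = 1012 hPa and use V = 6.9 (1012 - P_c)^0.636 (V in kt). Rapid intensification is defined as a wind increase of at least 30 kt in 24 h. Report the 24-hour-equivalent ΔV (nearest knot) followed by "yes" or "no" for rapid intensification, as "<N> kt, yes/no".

18 kt, no

V₁: ΔP = 36, V ≈ 6.9 × 36^0.636 ≈ 67.40 kt.
V₂: ΔP = 48, V ≈ 6.9 × 48^0.636 ≈ 80.93 kt.
ΔV over 18 h = 13.53 kt → 24 h equivalent = 13.53 × 24/18 ≈ 18.04 kt.
18 kt < 30 kt ⇒ not rapid intensification.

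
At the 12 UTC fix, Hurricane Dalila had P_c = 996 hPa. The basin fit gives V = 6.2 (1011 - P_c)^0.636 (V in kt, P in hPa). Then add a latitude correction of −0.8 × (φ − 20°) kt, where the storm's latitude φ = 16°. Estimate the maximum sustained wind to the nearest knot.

38 kt

ΔP = 1011 − 996 = 15 hPa.
15^0.636 ≈ 5.597.
V ≈ 6.2 × 5.597 ≈ 34.7 kt.
Latitude correction: −0.8 × (16 − 20) = 3.2 kt.
Corrected V ≈ 37.9 kt → 38 kt.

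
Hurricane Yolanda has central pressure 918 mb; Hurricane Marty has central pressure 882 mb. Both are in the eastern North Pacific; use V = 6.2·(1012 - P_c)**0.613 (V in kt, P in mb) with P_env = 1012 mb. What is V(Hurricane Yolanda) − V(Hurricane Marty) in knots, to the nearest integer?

Hurricane Yolanda: ΔP = 94; V ≈ 6.2 × 94^0.613 ≈ 100.44 kt.
Hurricane Marty: ΔP = 130; V ≈ 6.2 × 130^0.613 ≈ 122.53 kt.
Difference ≈ 100.44 − 122.53 = -22.09 → -22 kt.

-22 kt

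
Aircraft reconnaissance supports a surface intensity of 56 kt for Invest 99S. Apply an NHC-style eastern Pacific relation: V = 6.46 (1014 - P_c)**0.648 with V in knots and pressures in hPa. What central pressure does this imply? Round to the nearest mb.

ΔP = (V / 6.46)^(1/0.648) = (56/6.46)^1.543.
56/6.46 = 8.669; 8.669^1.543 ≈ 28.02 mb.
P_c = 1014 − 28.02 = 985.98 ≈ 986 mb.

986 mb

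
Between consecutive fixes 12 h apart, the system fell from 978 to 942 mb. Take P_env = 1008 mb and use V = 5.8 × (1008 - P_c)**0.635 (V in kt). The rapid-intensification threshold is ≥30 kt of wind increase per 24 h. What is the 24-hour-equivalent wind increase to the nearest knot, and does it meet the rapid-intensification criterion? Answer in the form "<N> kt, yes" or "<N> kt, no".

65 kt, yes

V₁: ΔP = 30, V ≈ 5.8 × 30^0.635 ≈ 50.28 kt.
V₂: ΔP = 66, V ≈ 5.8 × 66^0.635 ≈ 82.95 kt.
ΔV over 12 h = 32.67 kt → 24 h equivalent = 32.67 × 24/12 ≈ 65.34 kt.
65 kt ≥ 30 kt ⇒ rapid intensification.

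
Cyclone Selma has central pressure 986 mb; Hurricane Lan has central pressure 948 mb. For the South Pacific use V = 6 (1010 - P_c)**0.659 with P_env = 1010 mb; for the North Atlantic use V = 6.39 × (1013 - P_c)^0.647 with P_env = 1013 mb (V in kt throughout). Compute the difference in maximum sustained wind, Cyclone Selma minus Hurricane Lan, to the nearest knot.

-46 kt

Cyclone Selma: ΔP = 24; V ≈ 6 × 24^0.659 ≈ 48.72 kt.
Hurricane Lan: ΔP = 65; V ≈ 6.39 × 65^0.647 ≈ 95.16 kt.
Difference ≈ 48.72 − 95.16 = -46.44 → -46 kt.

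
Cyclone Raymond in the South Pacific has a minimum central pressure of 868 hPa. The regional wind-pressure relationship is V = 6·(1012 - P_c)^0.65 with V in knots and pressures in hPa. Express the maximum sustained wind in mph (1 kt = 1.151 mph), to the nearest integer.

175 mph

ΔP = 1012 − 868 = 144 hPa.
V ≈ 6 × 144^0.65 = 6 × 25.289 ≈ 151.735 kt.
151.735 × 1.151 ≈ 174.65 mph → 175 mph.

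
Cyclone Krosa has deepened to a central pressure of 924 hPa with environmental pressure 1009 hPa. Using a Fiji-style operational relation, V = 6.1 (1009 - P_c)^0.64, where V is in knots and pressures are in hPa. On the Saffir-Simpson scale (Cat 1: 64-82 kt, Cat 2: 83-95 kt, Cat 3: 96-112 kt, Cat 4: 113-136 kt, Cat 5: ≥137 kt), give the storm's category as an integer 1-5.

ΔP = 1009 − 924 = 85 hPa.
V ≈ 6.1 × 85^0.64 = 6.1 × 17.17 ≈ 105 kt.
105 kt falls in the Category 3 band.

3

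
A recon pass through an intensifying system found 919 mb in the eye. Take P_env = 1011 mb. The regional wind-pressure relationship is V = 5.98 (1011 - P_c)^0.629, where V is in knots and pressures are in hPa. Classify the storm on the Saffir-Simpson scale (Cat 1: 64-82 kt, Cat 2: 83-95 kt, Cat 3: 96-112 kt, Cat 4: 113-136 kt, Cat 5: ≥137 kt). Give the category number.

ΔP = 1011 − 919 = 92 mb.
V ≈ 5.98 × 92^0.629 = 5.98 × 17.19 ≈ 103 kt.
103 kt falls in the Category 3 band.

3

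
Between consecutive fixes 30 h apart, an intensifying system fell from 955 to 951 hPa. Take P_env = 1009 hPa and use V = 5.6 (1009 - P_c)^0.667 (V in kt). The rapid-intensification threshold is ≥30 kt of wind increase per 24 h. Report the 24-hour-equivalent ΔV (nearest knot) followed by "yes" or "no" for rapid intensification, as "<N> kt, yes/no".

V₁: ΔP = 54, V ≈ 5.6 × 54^0.667 ≈ 80.11 kt.
V₂: ΔP = 58, V ≈ 5.6 × 58^0.667 ≈ 84.02 kt.
ΔV over 30 h = 3.91 kt → 24 h equivalent = 3.91 × 24/30 ≈ 3.13 kt.
3 kt < 30 kt ⇒ not rapid intensification.

3 kt, no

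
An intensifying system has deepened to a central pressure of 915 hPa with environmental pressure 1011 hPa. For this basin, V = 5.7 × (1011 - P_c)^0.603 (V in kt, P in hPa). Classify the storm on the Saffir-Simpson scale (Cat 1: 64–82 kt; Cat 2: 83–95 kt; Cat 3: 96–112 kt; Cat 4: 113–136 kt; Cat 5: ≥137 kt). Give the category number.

ΔP = 1011 − 915 = 96 hPa.
V ≈ 5.7 × 96^0.603 = 5.7 × 15.68 ≈ 89 kt.
89 kt falls in the Category 2 band.

2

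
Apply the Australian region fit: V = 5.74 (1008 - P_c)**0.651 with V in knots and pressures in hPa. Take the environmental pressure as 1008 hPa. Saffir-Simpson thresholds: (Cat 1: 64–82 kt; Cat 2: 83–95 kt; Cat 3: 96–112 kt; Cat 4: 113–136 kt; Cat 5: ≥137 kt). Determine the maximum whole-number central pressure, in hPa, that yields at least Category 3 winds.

932 hPa

Category 3 begins at V = 96 kt.
Required ΔP = (96/5.74)^(1/0.651) = 16.725^1.536 ≈ 75.72 hPa.
P_c ≤ 1008 − 75.72 = 932.28, so the highest integer P_c is 932 hPa.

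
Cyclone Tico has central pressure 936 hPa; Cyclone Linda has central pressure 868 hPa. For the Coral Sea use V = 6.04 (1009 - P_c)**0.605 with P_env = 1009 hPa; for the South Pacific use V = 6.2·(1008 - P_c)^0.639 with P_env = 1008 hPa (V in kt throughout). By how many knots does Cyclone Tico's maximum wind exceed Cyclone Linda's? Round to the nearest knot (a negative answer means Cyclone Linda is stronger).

-65 kt

Cyclone Tico: ΔP = 73; V ≈ 6.04 × 73^0.605 ≈ 80.97 kt.
Cyclone Linda: ΔP = 140; V ≈ 6.2 × 140^0.639 ≈ 145.80 kt.
Difference ≈ 80.97 − 145.80 = -64.83 → -65 kt.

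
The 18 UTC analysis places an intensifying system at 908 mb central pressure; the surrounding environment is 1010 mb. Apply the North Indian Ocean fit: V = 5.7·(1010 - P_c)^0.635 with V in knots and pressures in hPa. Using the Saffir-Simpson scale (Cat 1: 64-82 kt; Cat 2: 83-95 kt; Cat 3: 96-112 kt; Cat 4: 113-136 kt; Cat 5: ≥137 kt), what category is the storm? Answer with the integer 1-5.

3

ΔP = 1010 − 908 = 102 mb.
V ≈ 5.7 × 102^0.635 = 5.7 × 18.86 ≈ 107 kt.
107 kt falls in the Category 3 band.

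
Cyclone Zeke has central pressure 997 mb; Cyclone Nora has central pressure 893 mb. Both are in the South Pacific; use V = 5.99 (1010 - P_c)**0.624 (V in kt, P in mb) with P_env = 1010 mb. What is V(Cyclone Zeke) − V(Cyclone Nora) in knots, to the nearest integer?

Cyclone Zeke: ΔP = 13; V ≈ 5.99 × 13^0.624 ≈ 29.68 kt.
Cyclone Nora: ΔP = 117; V ≈ 5.99 × 117^0.624 ≈ 116.94 kt.
Difference ≈ 29.68 − 116.94 = -87.26 → -87 kt.

-87 kt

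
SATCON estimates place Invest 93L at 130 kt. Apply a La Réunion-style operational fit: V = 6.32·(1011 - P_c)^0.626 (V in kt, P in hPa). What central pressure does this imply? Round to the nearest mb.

886 mb

ΔP = (V / 6.32)^(1/0.626) = (130/6.32)^1.597.
130/6.32 = 20.570; 20.570^1.597 ≈ 125.26 mb.
P_c = 1011 − 125.26 = 885.74 ≈ 886 mb.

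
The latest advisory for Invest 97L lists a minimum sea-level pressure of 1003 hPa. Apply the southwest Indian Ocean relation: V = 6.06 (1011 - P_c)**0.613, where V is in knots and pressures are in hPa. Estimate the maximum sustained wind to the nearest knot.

ΔP = 1011 − 1003 = 8 hPa.
8^0.613 ≈ 3.578.
V ≈ 6.06 × 3.578 ≈ 21.7 kt.

22 kt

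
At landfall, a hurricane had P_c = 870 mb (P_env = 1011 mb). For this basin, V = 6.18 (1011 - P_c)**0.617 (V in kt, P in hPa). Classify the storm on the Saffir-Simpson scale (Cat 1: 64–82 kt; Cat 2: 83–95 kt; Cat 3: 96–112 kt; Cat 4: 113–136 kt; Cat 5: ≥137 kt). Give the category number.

ΔP = 1011 − 870 = 141 mb.
V ≈ 6.18 × 141^0.617 = 6.18 × 21.19 ≈ 131 kt.
131 kt falls in the Category 4 band.

4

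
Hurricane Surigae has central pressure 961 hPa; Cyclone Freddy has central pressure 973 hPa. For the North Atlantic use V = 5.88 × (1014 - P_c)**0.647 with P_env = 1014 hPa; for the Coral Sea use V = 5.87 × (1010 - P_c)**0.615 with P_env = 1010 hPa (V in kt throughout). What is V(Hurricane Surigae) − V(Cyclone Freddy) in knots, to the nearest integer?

Hurricane Surigae: ΔP = 53; V ≈ 5.88 × 53^0.647 ≈ 76.73 kt.
Cyclone Freddy: ΔP = 37; V ≈ 5.87 × 37^0.615 ≈ 54.09 kt.
Difference ≈ 76.73 − 54.09 = 22.64 → 23 kt.

23 kt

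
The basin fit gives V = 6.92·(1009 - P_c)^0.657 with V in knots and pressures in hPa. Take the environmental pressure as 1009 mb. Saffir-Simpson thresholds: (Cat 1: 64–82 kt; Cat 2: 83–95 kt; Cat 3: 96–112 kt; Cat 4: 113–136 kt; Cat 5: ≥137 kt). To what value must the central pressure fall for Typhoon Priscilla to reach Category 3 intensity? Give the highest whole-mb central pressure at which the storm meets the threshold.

Category 3 begins at V = 96 kt.
Required ΔP = (96/6.92)^(1/0.657) = 13.873^1.522 ≈ 54.76 mb.
P_c ≤ 1009 − 54.76 = 954.24, so the highest integer P_c is 954 mb.

954 mb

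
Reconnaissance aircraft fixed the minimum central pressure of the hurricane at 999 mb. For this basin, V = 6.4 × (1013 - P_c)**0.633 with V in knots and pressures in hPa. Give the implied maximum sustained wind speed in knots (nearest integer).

ΔP = 1013 − 999 = 14 mb.
14^0.633 ≈ 5.315.
V ≈ 6.4 × 5.315 ≈ 34.0 kt.

34 kt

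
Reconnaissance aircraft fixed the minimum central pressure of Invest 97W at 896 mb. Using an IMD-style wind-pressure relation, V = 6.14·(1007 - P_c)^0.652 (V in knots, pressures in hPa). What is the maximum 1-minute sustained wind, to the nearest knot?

132 kt

ΔP = 1007 − 896 = 111 mb.
111^0.652 ≈ 21.555.
V ≈ 6.14 × 21.555 ≈ 132.3 kt.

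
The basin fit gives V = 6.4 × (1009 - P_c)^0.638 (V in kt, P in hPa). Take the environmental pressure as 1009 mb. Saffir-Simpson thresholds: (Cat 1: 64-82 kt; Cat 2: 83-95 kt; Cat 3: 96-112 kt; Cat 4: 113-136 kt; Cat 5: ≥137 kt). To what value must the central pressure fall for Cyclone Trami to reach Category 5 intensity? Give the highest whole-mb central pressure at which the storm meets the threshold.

Category 5 begins at V = 137 kt.
Required ΔP = (137/6.4)^(1/0.638) = 21.406^1.567 ≈ 121.76 mb.
P_c ≤ 1009 − 121.76 = 887.24, so the highest integer P_c is 887 mb.

887 mb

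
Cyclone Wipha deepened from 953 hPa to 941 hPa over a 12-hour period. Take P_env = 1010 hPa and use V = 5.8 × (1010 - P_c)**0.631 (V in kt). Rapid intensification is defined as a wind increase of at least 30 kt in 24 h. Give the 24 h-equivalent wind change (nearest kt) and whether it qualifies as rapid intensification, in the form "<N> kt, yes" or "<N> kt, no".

V₁: ΔP = 57, V ≈ 5.8 × 57^0.631 ≈ 74.37 kt.
V₂: ΔP = 69, V ≈ 5.8 × 69^0.631 ≈ 83.90 kt.
ΔV over 12 h = 9.53 kt → 24 h equivalent = 9.53 × 24/12 ≈ 19.06 kt.
19 kt < 30 kt ⇒ not rapid intensification.

19 kt, no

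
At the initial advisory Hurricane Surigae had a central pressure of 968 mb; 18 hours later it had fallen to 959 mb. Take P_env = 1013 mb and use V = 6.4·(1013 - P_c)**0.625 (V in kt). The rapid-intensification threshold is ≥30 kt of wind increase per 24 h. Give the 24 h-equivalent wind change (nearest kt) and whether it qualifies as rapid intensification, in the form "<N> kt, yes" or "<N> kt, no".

V₁: ΔP = 45, V ≈ 6.4 × 45^0.625 ≈ 69.09 kt.
V₂: ΔP = 54, V ≈ 6.4 × 54^0.625 ≈ 77.43 kt.
ΔV over 18 h = 8.34 kt → 24 h equivalent = 8.34 × 24/18 ≈ 11.12 kt.
11 kt < 30 kt ⇒ not rapid intensification.

11 kt, no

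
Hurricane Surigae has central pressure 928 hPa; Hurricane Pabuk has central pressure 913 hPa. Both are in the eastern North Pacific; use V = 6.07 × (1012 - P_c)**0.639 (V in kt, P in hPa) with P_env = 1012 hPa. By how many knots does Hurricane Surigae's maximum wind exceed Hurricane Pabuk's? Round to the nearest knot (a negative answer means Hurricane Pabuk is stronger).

-11 kt

Hurricane Surigae: ΔP = 84; V ≈ 6.07 × 84^0.639 ≈ 102.99 kt.
Hurricane Pabuk: ΔP = 99; V ≈ 6.07 × 99^0.639 ≈ 114.39 kt.
Difference ≈ 102.99 − 114.39 = -11.40 → -11 kt.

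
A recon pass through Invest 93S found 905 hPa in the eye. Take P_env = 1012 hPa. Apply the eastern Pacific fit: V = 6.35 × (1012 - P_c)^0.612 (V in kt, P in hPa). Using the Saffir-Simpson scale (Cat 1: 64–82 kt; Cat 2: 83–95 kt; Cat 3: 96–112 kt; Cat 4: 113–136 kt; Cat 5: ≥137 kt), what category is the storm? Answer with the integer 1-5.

3

ΔP = 1012 − 905 = 107 hPa.
V ≈ 6.35 × 107^0.612 = 6.35 × 17.46 ≈ 111 kt.
111 kt falls in the Category 3 band.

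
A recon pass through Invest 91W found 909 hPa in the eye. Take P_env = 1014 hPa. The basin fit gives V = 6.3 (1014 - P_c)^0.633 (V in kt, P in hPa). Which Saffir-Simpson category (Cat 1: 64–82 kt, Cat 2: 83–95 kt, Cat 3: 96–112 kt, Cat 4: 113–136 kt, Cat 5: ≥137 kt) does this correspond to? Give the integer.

ΔP = 1014 − 909 = 105 hPa.
V ≈ 6.3 × 105^0.633 = 6.3 × 19.03 ≈ 120 kt.
120 kt falls in the Category 4 band.

4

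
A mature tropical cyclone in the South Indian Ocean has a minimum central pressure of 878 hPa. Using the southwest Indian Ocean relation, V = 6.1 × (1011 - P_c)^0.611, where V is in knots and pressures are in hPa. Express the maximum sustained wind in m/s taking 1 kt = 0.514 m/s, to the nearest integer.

62 m/s

ΔP = 1011 − 878 = 133 hPa.
V ≈ 6.1 × 133^0.611 = 6.1 × 19.846 ≈ 121.061 kt.
121.061 × 0.514 ≈ 62.23 m/s → 62 m/s.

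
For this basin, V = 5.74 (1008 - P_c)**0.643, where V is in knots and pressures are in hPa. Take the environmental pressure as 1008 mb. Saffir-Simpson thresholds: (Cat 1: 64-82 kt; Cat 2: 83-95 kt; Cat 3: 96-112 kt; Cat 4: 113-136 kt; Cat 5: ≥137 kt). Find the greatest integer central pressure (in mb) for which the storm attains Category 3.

Category 3 begins at V = 96 kt.
Required ΔP = (96/5.74)^(1/0.643) = 16.725^1.555 ≈ 79.91 mb.
P_c ≤ 1008 − 79.91 = 928.09, so the highest integer P_c is 928 mb.

928 mb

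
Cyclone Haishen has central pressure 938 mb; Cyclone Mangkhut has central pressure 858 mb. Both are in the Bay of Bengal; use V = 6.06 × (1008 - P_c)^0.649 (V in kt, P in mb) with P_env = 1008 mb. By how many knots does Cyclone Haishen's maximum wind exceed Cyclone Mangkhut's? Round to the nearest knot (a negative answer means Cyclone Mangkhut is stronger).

-61 kt

Cyclone Haishen: ΔP = 70; V ≈ 6.06 × 70^0.649 ≈ 95.49 kt.
Cyclone Mangkhut: ΔP = 150; V ≈ 6.06 × 150^0.649 ≈ 156.59 kt.
Difference ≈ 95.49 − 156.59 = -61.10 → -61 kt.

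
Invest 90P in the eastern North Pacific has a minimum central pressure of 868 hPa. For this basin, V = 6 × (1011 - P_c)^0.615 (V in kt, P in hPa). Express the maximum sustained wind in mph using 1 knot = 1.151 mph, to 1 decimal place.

146.1 mph

ΔP = 1011 − 868 = 143 hPa.
V ≈ 6 × 143^0.615 = 6 × 21.161 ≈ 126.965 kt.
126.965 × 1.151 ≈ 146.14 mph → 146.1 mph.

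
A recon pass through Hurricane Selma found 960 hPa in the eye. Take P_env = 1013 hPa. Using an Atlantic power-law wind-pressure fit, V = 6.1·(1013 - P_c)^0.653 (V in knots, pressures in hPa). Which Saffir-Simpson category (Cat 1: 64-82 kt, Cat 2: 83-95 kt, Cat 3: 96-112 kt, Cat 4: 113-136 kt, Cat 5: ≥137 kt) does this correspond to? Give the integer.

ΔP = 1013 − 960 = 53 hPa.
V ≈ 6.1 × 53^0.653 = 6.1 × 13.36 ≈ 82 kt.
82 kt falls in the Category 1 band.

1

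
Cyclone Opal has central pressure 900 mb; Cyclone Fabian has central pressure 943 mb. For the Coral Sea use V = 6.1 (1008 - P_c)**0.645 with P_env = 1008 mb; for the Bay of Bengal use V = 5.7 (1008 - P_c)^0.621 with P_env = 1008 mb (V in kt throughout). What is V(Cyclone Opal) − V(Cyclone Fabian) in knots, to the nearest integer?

Cyclone Opal: ΔP = 108; V ≈ 6.1 × 108^0.645 ≈ 124.99 kt.
Cyclone Fabian: ΔP = 65; V ≈ 5.7 × 65^0.621 ≈ 76.15 kt.
Difference ≈ 124.99 − 76.15 = 48.84 → 49 kt.

49 kt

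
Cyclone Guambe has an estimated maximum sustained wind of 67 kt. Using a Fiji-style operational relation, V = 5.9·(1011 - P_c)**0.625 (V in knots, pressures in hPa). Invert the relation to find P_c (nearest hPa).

962 hPa

ΔP = (V / 5.9)^(1/0.625) = (67/5.9)^1.600.
67/5.9 = 11.356; 11.356^1.600 ≈ 48.79 hPa.
P_c = 1011 − 48.79 = 962.21 ≈ 962 hPa.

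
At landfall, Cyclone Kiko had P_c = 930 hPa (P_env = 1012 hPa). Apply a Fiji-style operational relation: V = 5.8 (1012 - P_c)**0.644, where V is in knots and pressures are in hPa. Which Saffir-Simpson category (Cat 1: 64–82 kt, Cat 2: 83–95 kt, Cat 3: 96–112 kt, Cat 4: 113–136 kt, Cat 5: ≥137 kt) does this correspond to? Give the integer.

ΔP = 1012 − 930 = 82 hPa.
V ≈ 5.8 × 82^0.644 = 5.8 × 17.08 ≈ 99 kt.
99 kt falls in the Category 3 band.

3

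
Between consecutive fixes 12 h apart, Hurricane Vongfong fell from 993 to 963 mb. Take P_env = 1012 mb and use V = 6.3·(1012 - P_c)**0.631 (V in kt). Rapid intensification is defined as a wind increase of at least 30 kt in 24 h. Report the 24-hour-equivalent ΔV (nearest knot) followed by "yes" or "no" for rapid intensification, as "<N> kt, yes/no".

V₁: ΔP = 19, V ≈ 6.3 × 19^0.631 ≈ 40.39 kt.
V₂: ΔP = 49, V ≈ 6.3 × 49^0.631 ≈ 73.43 kt.
ΔV over 12 h = 33.04 kt → 24 h equivalent = 33.04 × 24/12 ≈ 66.08 kt.
66 kt ≥ 30 kt ⇒ rapid intensification.

66 kt, yes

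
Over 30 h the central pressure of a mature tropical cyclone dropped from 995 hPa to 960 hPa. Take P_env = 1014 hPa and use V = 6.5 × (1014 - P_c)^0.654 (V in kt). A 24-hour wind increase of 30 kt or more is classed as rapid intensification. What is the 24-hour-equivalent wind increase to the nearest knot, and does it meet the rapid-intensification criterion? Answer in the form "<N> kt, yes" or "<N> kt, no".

35 kt, yes

V₁: ΔP = 19, V ≈ 6.5 × 19^0.654 ≈ 44.59 kt.
V₂: ΔP = 54, V ≈ 6.5 × 54^0.654 ≈ 88.29 kt.
ΔV over 30 h = 43.70 kt → 24 h equivalent = 43.70 × 24/30 ≈ 34.96 kt.
35 kt ≥ 30 kt ⇒ rapid intensification.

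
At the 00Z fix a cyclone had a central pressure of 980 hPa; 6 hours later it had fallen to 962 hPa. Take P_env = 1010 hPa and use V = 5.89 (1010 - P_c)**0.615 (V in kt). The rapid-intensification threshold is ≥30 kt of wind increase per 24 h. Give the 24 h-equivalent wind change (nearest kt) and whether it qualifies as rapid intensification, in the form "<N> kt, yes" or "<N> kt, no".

64 kt, yes

V₁: ΔP = 30, V ≈ 5.89 × 30^0.615 ≈ 47.70 kt.
V₂: ΔP = 48, V ≈ 5.89 × 48^0.615 ≈ 63.69 kt.
ΔV over 6 h = 15.99 kt → 24 h equivalent = 15.99 × 24/6 ≈ 63.96 kt.
64 kt ≥ 30 kt ⇒ rapid intensification.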